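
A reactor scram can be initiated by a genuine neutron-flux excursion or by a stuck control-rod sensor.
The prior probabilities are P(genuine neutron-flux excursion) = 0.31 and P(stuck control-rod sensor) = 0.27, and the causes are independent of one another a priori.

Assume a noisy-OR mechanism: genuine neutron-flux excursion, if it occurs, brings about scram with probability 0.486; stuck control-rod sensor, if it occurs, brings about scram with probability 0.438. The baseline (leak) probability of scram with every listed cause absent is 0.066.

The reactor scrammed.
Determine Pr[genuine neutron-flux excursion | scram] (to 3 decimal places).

Pr[genuine neutron-flux excursion | scram] ≈ 0.595

Under noisy-OR, P(scram | causes) = 1 − (1−0.066)·∏(1−qᵢ) over the active causes.
Sum P(scram|·) weighted by the priors over the 4 (genuine neutron-flux excursion, stuck control-rod sensor) configurations:
  P(scram) = 0.066*0.69*0.73 + 0.475092*0.69*0.27 + 0.519924*0.31*0.73 + 0.730197*0.31*0.27
        = 0.033244 + 0.088510 + 0.117659 + 0.061117 = 0.300530
Configurations with genuine neutron-flux excursion contribute 0.178776, so
  P(genuine neutron-flux excursion | scram) = 0.178776 / 0.300530 ≈ 0.595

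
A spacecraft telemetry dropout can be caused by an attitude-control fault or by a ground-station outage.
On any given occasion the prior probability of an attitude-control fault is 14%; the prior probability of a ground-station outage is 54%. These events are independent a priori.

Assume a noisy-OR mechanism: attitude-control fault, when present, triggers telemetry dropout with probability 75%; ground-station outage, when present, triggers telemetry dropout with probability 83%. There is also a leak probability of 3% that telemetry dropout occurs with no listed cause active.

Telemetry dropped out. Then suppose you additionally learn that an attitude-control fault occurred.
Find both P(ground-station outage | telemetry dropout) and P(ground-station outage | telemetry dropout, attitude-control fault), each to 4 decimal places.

P(ground-station outage | telemetry dropout) ≈ 0.8836; P(ground-station outage | telemetry dropout, attitude-control fault) ≈ 0.5977

Under noisy-OR, P(telemetry dropout | causes) = 1 − (1−0.03)·∏(1−qᵢ) over the active causes.
Sum P(telemetry dropout|·) weighted by the priors over the 4 (attitude-control fault, ground-station outage) configurations:
  P(telemetry dropout) = 0.03×0.86×0.46 + 0.8351×0.86×0.54 + 0.7575×0.14×0.46 + 0.958775×0.14×0.54
        = 0.011868 + 0.387820 + 0.048783 + 0.072483 = 0.520954
Keeping only the ground-station outage-present terms gives 0.460303, so
  P(ground-station outage | telemetry dropout) = 0.460303 / 0.520954 ≈ 0.8836

Now condition on the additional information:
For the numerator, keep only ground-station outage=true terms: 0.958775*0.54 = 0.517739
The normalizing constant is 0.7575*0.46 + 0.958775*0.54 = 0.866189
P(ground-station outage | telemetry dropout, attitude-control fault) = 0.517739/0.866189 ≈ 0.5977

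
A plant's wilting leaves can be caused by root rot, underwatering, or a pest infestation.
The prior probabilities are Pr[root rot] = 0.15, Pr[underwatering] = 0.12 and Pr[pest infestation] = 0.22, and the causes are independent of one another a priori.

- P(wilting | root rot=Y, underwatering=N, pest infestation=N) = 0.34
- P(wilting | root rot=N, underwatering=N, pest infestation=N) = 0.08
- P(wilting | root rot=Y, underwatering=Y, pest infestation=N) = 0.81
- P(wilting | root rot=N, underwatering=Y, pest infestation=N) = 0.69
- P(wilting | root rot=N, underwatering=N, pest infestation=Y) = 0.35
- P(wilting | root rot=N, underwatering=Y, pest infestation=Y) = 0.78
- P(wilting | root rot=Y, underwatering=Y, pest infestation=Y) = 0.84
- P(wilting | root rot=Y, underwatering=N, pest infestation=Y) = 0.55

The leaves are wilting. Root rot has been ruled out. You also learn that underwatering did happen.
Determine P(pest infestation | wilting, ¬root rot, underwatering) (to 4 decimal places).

P(pest infestation | wilting, ¬root rot, underwatering) ≈ 0.2418

For the numerator, keep only pest infestation=true terms: 0.78×0.22 = 0.171600
Normalizer over all consistent configurations: 0.69×0.78 + 0.78×0.22 = 0.709800
P(pest infestation | wilting, ¬root rot, underwatering) = 0.171600/0.709800 ≈ 0.2418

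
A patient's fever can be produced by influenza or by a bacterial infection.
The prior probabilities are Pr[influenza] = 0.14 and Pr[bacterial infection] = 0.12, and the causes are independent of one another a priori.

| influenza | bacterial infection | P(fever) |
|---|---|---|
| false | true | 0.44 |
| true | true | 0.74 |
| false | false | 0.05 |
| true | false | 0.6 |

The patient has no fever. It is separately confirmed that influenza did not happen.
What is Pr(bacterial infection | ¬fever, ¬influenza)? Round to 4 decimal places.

Pr(bacterial infection | ¬fever, ¬influenza) ≈ 0.0744

Sum P(¬fever|·) weighted by the priors over both values of bacterial infection:
  P(¬fever | ¬influenza) = 0.95*0.88 + 0.56*0.12
        = 0.836000 + 0.067200 = 0.903200
The terms with bacterial infection present sum to 0.067200, so
  P(bacterial infection | ¬fever, ¬influenza) = 0.067200 / 0.903200 ≈ 0.0744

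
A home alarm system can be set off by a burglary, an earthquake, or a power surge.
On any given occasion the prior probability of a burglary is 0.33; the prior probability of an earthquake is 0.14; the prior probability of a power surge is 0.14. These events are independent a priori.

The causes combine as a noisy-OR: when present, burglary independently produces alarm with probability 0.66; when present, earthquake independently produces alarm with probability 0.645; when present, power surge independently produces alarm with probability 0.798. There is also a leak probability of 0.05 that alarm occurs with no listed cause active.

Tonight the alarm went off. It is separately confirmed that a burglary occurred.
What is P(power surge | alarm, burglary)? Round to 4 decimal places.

Under noisy-OR, P(alarm | causes) = 1 − (1−0.05)·∏(1−qᵢ) over the active causes.
P(alarm | burglary) = 0.677·0.86·0.86 + 0.934754·0.86·0.14 + 0.885335·0.14·0.86 + 0.976838·0.14·0.14 = 0.500709 + 0.112544 + 0.106594 + 0.019146 = 0.738993
Of this, 0.131690 comes from 0.112544 + 0.019146 (the power surge=true cases).
Hence the posterior is 0.131690/0.738993 ≈ 0.1782.

P(power surge | alarm, burglary) ≈ 0.1782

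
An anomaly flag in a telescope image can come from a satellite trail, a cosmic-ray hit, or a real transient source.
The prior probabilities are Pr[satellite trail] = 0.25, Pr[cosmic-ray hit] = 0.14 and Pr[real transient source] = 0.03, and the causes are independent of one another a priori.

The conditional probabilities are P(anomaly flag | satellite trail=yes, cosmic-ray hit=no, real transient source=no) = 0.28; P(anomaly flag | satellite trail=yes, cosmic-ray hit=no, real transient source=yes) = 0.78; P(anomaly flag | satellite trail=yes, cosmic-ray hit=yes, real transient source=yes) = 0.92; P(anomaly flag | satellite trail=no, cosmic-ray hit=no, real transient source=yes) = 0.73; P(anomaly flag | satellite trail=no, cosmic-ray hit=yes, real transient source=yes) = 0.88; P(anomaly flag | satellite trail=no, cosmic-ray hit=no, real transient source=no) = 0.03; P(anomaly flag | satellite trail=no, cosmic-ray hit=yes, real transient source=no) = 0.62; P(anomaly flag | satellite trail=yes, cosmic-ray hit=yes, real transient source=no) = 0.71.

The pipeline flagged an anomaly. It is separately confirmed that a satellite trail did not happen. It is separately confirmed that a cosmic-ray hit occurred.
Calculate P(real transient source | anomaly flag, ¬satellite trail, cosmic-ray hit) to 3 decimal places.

For the numerator, keep only real transient source=true terms: 0.88×0.03 = 0.026400
The normalizing constant is 0.62×0.97 + 0.88×0.03 = 0.627800
P(real transient source | anomaly flag, ¬satellite trail, cosmic-ray hit) = 0.026400/0.627800 ≈ 0.042

P(real transient source | anomaly flag, ¬satellite trail, cosmic-ray hit) ≈ 0.042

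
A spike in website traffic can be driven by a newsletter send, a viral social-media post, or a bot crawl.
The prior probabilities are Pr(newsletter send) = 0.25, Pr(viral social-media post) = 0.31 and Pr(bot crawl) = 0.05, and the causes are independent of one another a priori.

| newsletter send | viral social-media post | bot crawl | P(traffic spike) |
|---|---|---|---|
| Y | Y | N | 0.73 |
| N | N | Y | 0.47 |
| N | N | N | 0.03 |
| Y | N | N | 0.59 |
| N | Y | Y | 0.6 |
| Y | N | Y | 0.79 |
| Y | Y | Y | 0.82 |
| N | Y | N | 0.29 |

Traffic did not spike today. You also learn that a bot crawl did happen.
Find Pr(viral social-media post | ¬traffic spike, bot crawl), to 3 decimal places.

Numerator (weight on configurations with viral social-media post): 0.093000 + 0.013950 = 0.106950
Normalizer over all consistent configurations: 0.53·0.75·0.69 + 0.4·0.75·0.31 + 0.21·0.25·0.69 + 0.18·0.25·0.31 = 0.417450
P(viral social-media post | ¬traffic spike, bot crawl) = 0.106950/0.417450 ≈ 0.256

Pr(viral social-media post | ¬traffic spike, bot crawl) ≈ 0.256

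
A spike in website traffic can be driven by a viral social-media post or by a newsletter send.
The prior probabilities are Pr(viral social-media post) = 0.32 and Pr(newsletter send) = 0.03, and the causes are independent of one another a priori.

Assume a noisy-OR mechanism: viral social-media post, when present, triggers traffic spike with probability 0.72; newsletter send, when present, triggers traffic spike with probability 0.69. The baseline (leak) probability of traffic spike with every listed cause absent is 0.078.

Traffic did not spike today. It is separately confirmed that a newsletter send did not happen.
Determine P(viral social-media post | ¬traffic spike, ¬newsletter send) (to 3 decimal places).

P(viral social-media post | ¬traffic spike, ¬newsletter send) ≈ 0.116

Under noisy-OR, P(traffic spike | causes) = 1 − (1−0.078)·∏(1−qᵢ) over the active causes.
Numerator (weight on configurations with viral social-media post): 0.25816*0.32 = 0.082611
Normalizer over all consistent configurations: 0.922*0.68 + 0.25816*0.32 = 0.709571
Posterior = 0.082611 / 0.709571 ≈ 0.116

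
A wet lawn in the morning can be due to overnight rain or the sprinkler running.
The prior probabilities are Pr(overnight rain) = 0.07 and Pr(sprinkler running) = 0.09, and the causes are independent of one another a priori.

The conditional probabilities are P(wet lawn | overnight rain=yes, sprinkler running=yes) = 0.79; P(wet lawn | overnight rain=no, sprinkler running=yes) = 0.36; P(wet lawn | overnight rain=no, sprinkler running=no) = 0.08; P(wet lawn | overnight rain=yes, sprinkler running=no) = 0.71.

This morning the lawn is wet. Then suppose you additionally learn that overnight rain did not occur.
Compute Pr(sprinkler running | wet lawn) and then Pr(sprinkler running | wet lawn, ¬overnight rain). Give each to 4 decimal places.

Pr(sprinkler running | wet lawn) ≈ 0.2372; Pr(sprinkler running | wet lawn, ¬overnight rain) ≈ 0.3080

P(wet lawn) = 0.08×0.93×0.91 + 0.36×0.93×0.09 + 0.71×0.07×0.91 + 0.79×0.07×0.09 = 0.067704 + 0.030132 + 0.045227 + 0.004977 = 0.148040
Of this, 0.035109 comes from 0.030132 + 0.004977 (the sprinkler running=true cases).
P(sprinkler running | wet lawn) = 0.035109 / 0.148040 ≈ 0.2372

Now condition on the additional information:
Enumerate both values of sprinkler running and weight by the priors:
  P(wet lawn | ¬overnight rain) = 0.08·0.91 + 0.36·0.09
        = 0.072800 + 0.032400 = 0.105200
Keeping only the sprinkler running-present terms gives 0.032400, so
  P(sprinkler running | wet lawn, ¬overnight rain) = 0.032400 / 0.105200 ≈ 0.3080
Ruling out overnight rain raises the posterior on sprinkler running — the flip side of explaining away.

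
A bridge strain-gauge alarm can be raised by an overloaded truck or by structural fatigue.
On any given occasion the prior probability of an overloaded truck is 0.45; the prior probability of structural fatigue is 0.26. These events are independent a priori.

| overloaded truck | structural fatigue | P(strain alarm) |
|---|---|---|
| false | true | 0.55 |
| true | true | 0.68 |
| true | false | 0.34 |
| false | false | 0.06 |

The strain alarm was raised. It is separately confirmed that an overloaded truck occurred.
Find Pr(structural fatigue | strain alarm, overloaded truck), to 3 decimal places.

Pr(structural fatigue | strain alarm, overloaded truck) ≈ 0.413

For the numerator, keep only structural fatigue=true terms: 0.68*0.26 = 0.176800
Denominator P(strain alarm | overloaded truck): 0.34*0.74 + 0.68*0.26 = 0.428400
Posterior = 0.176800 / 0.428400 ≈ 0.413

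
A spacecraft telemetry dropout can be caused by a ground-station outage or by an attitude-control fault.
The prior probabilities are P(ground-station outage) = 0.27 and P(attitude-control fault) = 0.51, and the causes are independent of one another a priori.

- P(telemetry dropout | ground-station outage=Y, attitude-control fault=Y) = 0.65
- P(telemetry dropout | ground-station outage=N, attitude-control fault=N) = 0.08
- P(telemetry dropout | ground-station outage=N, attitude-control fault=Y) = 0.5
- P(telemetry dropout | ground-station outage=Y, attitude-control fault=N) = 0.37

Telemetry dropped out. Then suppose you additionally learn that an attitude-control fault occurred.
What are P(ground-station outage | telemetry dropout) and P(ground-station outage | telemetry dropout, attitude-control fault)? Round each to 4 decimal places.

P(telemetry dropout) = 0.08·0.73·0.49 + 0.5·0.73·0.51 + 0.37·0.27·0.49 + 0.65·0.27·0.51 = 0.028616 + 0.186150 + 0.048951 + 0.089505 = 0.353222
Of this, 0.138456 comes from 0.048951 + 0.089505 (the ground-station outage=true cases).
P(ground-station outage | telemetry dropout) = 0.138456 / 0.353222 ≈ 0.3920

Now also conditioning on attitude-control fault=true:
Weight on ground-station outage=true, given the evidence: 0.65·0.27 = 0.175500
Normalizer over all consistent configurations: 0.5·0.73 + 0.65·0.27 = 0.540500
P(ground-station outage | telemetry dropout, attitude-control fault) = 0.175500/0.540500 ≈ 0.3247
The drop from 0.3920 to 0.3247 is the explaining-away (discounting) effect.

P(ground-station outage | telemetry dropout) ≈ 0.3920; P(ground-station outage | telemetry dropout, attitude-control fault) ≈ 0.3247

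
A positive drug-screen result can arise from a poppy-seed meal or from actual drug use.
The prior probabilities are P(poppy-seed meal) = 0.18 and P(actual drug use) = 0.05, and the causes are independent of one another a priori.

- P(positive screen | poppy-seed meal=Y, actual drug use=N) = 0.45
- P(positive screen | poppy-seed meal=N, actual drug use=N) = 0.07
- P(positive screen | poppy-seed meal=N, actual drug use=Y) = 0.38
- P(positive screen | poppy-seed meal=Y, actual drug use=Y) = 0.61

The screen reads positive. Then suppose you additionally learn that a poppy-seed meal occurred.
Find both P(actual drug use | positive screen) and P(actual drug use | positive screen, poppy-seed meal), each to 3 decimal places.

P(actual drug use | positive screen) ≈ 0.138; P(actual drug use | positive screen, poppy-seed meal) ≈ 0.067

P(positive screen) = 0.07·0.82·0.95 + 0.38·0.82·0.05 + 0.45·0.18·0.95 + 0.61·0.18·0.05 = 0.054530 + 0.015580 + 0.076950 + 0.005490 = 0.152550
The actual drug use-present share is 0.015580 + 0.005490 = 0.021070.
Hence the posterior is 0.021070/0.152550 ≈ 0.138.

Now condition on the additional information:
Numerator (weight on configurations with actual drug use): 0.61×0.05 = 0.030500
The normalizing constant is 0.45×0.95 + 0.61×0.05 = 0.458000
P(actual drug use | positive screen, poppy-seed meal) = 0.030500/0.458000 ≈ 0.067
Conditioning on poppy-seed meal lowers the posterior on actual drug use: the classic explaining-away effect in a common-effect structure.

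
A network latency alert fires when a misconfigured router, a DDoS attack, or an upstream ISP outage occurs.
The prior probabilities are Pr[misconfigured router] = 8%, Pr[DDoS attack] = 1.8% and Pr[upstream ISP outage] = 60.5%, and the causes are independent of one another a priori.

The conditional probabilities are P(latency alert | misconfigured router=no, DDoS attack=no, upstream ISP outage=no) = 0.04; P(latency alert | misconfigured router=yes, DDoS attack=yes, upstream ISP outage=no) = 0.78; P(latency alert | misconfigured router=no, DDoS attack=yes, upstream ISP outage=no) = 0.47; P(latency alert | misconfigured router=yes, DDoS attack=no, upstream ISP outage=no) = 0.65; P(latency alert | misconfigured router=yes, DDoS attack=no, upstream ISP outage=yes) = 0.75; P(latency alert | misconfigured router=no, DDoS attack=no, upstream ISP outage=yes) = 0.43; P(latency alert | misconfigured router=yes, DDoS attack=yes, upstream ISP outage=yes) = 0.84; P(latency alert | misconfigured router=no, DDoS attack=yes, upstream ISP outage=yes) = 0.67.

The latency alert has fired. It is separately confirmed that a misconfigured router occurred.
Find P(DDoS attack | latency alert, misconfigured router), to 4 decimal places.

P(latency alert | misconfigured router) = 0.65*0.982*0.395 + 0.75*0.982*0.605 + 0.78*0.018*0.395 + 0.84*0.018*0.605 = 0.252128 + 0.445582 + 0.005546 + 0.009148 = 0.712404
The DDoS attack-present share is 0.005546 + 0.009148 = 0.014694.
So P(DDoS attack | latency alert, misconfigured router) = 0.014694/0.712404 ≈ 0.0206.

P(DDoS attack | latency alert, misconfigured router) ≈ 0.0206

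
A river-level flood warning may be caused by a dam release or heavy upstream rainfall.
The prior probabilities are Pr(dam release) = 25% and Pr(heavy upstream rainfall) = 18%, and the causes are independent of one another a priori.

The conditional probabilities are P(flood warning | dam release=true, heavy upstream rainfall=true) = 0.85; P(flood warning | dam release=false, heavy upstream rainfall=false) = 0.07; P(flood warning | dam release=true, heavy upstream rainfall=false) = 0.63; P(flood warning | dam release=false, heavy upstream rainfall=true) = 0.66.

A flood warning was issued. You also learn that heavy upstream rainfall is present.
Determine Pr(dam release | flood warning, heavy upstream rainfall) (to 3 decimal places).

Pr(dam release | flood warning, heavy upstream rainfall) ≈ 0.300

P(flood warning | heavy upstream rainfall) = 0.66*0.75 + 0.85*0.25 = 0.495000 + 0.212500 = 0.707500
Of this, 0.212500 comes from 0.85*0.25 (the dam release=true cases).
P(dam release | flood warning, heavy upstream rainfall) = 0.212500 / 0.707500 ≈ 0.300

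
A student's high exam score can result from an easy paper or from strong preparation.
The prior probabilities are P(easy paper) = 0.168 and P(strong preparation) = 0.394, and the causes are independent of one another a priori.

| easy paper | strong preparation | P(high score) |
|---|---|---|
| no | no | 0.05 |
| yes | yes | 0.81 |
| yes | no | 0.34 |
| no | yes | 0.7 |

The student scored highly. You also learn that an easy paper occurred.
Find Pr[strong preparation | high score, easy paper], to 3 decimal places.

Pr[strong preparation | high score, easy paper] ≈ 0.608

For the numerator, keep only strong preparation=true terms: 0.81*0.394 = 0.319140
The normalizing constant is 0.34*0.606 + 0.81*0.394 = 0.525180
P(strong preparation | high score, easy paper) = 0.319140/0.525180 ≈ 0.608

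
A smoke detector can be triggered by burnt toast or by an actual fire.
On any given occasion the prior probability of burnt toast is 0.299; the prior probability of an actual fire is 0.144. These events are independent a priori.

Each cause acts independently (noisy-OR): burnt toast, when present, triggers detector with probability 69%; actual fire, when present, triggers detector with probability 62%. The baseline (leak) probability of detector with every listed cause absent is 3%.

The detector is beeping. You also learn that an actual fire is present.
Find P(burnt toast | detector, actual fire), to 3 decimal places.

Under noisy-OR, P(detector | causes) = 1 − (1−0.03)·∏(1−qᵢ) over the active causes.
P(detector | actual fire) = 0.6314×0.701 + 0.885734×0.299 = 0.442611 + 0.264834 = 0.707445
The burnt toast-present share is 0.885734×0.299 = 0.264834.
So P(burnt toast | detector, actual fire) = 0.264834/0.707445 ≈ 0.374.

P(burnt toast | detector, actual fire) ≈ 0.374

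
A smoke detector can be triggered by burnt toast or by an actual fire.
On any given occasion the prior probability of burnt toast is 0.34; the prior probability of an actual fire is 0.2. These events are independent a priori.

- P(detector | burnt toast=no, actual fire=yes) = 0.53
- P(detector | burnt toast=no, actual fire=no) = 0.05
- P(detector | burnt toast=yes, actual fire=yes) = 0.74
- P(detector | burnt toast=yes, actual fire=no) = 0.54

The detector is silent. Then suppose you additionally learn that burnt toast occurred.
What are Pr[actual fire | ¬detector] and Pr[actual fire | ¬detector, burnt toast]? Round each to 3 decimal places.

Pr[actual fire | ¬detector] ≈ 0.113; Pr[actual fire | ¬detector, burnt toast] ≈ 0.124

P(¬detector) = 0.95×0.66×0.8 + 0.47×0.66×0.2 + 0.46×0.34×0.8 + 0.26×0.34×0.2 = 0.501600 + 0.062040 + 0.125120 + 0.017680 = 0.706440
Of this, 0.079720 comes from 0.062040 + 0.017680 (the actual fire=true cases).
So P(actual fire | ¬detector) = 0.079720/0.706440 ≈ 0.113.

Now condition on the additional information:
For the numerator, keep only actual fire=true terms: 0.26*0.2 = 0.052000
Denominator P(¬detector | burnt toast): 0.46*0.8 + 0.26*0.2 = 0.420000
P(actual fire | ¬detector, burnt toast) = 0.052000/0.420000 ≈ 0.124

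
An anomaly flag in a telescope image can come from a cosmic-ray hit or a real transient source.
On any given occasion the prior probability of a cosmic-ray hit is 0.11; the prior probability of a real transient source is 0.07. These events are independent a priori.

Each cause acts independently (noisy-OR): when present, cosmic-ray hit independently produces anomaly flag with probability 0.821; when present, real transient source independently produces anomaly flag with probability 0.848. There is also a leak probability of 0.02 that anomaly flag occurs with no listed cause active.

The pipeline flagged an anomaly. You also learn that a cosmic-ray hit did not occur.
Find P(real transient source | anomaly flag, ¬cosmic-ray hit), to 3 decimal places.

Under noisy-OR, P(anomaly flag | causes) = 1 − (1−0.02)·∏(1−qᵢ) over the active causes.
Sum P(anomaly flag|·) weighted by the priors over both values of real transient source:
  P(anomaly flag | ¬cosmic-ray hit) = 0.02*0.93 + 0.85104*0.07
        = 0.018600 + 0.059573 = 0.078173
The terms with real transient source present sum to 0.059573, so
  P(real transient source | anomaly flag, ¬cosmic-ray hit) = 0.059573 / 0.078173 ≈ 0.762

P(real transient source | anomaly flag, ¬cosmic-ray hit) ≈ 0.762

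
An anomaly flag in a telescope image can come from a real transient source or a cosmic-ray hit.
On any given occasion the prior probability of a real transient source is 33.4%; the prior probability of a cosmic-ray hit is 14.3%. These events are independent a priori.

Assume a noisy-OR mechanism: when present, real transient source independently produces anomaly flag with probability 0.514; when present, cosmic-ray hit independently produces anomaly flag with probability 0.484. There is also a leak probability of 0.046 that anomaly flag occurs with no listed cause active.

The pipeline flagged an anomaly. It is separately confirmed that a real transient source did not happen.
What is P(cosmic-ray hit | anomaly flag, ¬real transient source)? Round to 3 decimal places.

Under noisy-OR, P(anomaly flag | causes) = 1 − (1−0.046)·∏(1−qᵢ) over the active causes.
P(anomaly flag | ¬real transient source) = 0.046*0.857 + 0.507736*0.143 = 0.039422 + 0.072606 = 0.112028
The cosmic-ray hit-present share is 0.507736*0.143 = 0.072606.
Hence the posterior is 0.072606/0.112028 ≈ 0.648.

P(cosmic-ray hit | anomaly flag, ¬real transient source) ≈ 0.648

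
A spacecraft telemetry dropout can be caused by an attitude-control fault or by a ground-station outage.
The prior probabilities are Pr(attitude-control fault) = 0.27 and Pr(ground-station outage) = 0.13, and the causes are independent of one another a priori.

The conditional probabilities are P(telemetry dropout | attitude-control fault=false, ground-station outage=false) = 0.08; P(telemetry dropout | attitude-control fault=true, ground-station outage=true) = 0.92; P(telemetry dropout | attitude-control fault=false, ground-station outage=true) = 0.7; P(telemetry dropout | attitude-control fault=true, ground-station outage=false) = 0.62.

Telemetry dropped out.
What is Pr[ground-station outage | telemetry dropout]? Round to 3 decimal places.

Pr[ground-station outage | telemetry dropout] ≈ 0.334

Sum P(telemetry dropout|·) weighted by the priors over the 4 (attitude-control fault, ground-station outage) configurations:
  P(telemetry dropout) = 0.08*0.73*0.87 + 0.7*0.73*0.13 + 0.62*0.27*0.87 + 0.92*0.27*0.13
        = 0.050808 + 0.066430 + 0.145638 + 0.032292 = 0.295168
The terms with ground-station outage present sum to 0.098722, so
  P(ground-station outage | telemetry dropout) = 0.098722 / 0.295168 ≈ 0.334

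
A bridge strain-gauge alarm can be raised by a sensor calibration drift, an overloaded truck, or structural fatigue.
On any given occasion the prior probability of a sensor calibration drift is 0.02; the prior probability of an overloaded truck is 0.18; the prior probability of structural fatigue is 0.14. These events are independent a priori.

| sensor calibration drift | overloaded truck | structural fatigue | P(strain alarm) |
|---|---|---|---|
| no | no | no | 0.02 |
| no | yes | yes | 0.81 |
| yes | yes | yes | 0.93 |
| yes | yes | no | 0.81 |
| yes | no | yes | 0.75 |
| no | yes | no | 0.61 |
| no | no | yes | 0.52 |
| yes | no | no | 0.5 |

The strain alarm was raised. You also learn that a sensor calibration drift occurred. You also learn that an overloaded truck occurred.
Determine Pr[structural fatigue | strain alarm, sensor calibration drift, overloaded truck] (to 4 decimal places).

P(strain alarm | sensor calibration drift, overloaded truck) = 0.81*0.86 + 0.93*0.14 = 0.696600 + 0.130200 = 0.826800
The structural fatigue-present share is 0.93*0.14 = 0.130200.
So P(structural fatigue | strain alarm, sensor calibration drift, overloaded truck) = 0.130200/0.826800 ≈ 0.1575.

Pr[structural fatigue | strain alarm, sensor calibration drift, overloaded truck] ≈ 0.1575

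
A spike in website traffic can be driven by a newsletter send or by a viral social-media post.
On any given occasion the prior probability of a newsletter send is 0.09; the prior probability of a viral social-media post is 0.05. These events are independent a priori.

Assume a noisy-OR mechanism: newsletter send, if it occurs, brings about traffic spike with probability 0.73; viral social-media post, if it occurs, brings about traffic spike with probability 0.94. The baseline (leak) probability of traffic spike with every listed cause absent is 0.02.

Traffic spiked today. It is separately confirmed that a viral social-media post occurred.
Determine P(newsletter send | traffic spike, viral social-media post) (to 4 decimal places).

Under noisy-OR, P(traffic spike | causes) = 1 − (1−0.02)·∏(1−qᵢ) over the active causes.
For the numerator, keep only newsletter send=true terms: 0.984124*0.09 = 0.088571
Denominator P(traffic spike | viral social-media post): 0.9412*0.91 + 0.984124*0.09 = 0.945063
Posterior = 0.088571 / 0.945063 ≈ 0.0937

P(newsletter send | traffic spike, viral social-media post) ≈ 0.0937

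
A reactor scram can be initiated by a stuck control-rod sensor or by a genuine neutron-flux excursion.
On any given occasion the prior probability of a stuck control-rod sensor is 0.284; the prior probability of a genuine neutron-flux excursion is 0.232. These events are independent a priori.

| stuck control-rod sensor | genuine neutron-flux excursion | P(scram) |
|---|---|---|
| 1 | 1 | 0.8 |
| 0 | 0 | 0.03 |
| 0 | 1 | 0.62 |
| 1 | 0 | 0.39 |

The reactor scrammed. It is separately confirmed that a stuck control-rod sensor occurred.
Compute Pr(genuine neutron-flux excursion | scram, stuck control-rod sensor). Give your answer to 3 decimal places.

By total probability over both values of genuine neutron-flux excursion:
  P(scram | stuck control-rod sensor) = 0.39·0.768 + 0.8·0.232
        = 0.299520 + 0.185600 = 0.485120
Keeping only the genuine neutron-flux excursion-present terms gives 0.185600, so
  P(genuine neutron-flux excursion | scram, stuck control-rod sensor) = 0.185600 / 0.485120 ≈ 0.383

Pr(genuine neutron-flux excursion | scram, stuck control-rod sensor) ≈ 0.383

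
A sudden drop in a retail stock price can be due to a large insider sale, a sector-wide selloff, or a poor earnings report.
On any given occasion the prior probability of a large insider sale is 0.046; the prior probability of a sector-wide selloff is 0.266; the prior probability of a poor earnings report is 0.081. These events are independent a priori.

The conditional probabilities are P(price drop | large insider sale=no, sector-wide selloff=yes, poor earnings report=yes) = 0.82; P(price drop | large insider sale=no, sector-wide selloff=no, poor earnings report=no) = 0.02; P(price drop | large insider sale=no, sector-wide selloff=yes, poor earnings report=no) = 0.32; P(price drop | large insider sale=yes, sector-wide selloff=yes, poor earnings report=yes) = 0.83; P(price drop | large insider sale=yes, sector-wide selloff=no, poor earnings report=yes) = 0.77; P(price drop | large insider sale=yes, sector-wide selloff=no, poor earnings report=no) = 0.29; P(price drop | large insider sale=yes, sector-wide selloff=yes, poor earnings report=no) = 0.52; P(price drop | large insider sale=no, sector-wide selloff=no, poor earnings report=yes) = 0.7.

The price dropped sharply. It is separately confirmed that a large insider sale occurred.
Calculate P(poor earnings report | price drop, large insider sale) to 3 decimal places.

P(price drop | large insider sale) = 0.29·0.734·0.919 + 0.77·0.734·0.081 + 0.52·0.266·0.919 + 0.83·0.266·0.081 = 0.195618 + 0.045780 + 0.127116 + 0.017883 = 0.386397
The poor earnings report-present share is 0.045780 + 0.017883 = 0.063663.
P(poor earnings report | price drop, large insider sale) = 0.063663 / 0.386397 ≈ 0.165

P(poor earnings report | price drop, large insider sale) ≈ 0.165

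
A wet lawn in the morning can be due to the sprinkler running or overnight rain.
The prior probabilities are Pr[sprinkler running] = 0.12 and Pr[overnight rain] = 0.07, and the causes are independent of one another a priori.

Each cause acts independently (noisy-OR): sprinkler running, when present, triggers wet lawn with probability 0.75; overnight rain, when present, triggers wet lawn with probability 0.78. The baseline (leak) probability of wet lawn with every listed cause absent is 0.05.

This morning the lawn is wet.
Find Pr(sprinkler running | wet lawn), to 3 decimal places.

Pr(sprinkler running | wet lawn) ≈ 0.509

Under noisy-OR, P(wet lawn | causes) = 1 − (1−0.05)·∏(1−qᵢ) over the active causes.
By total probability over the 4 (sprinkler running, overnight rain) configurations:
  P(wet lawn) = 0.05·0.88·0.93 + 0.791·0.88·0.07 + 0.7625·0.12·0.93 + 0.94775·0.12·0.07
        = 0.040920 + 0.048726 + 0.085095 + 0.007961 = 0.182702
Keeping only the sprinkler running-present terms gives 0.093056, so
  P(sprinkler running | wet lawn) = 0.093056 / 0.182702 ≈ 0.509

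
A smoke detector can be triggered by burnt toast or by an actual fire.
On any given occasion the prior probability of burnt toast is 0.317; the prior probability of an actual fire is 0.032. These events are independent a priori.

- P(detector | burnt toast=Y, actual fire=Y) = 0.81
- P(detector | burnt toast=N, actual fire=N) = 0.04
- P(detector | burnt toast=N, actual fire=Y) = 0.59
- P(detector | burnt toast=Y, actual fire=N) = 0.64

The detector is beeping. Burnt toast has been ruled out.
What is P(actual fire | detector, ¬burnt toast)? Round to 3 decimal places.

P(detector | ¬burnt toast) = 0.04×0.968 + 0.59×0.032 = 0.038720 + 0.018880 = 0.057600
Restricting to configurations with actual fire present: 0.59×0.032 = 0.018880.
So P(actual fire | detector, ¬burnt toast) = 0.018880/0.057600 ≈ 0.328.

P(actual fire | detector, ¬burnt toast) ≈ 0.328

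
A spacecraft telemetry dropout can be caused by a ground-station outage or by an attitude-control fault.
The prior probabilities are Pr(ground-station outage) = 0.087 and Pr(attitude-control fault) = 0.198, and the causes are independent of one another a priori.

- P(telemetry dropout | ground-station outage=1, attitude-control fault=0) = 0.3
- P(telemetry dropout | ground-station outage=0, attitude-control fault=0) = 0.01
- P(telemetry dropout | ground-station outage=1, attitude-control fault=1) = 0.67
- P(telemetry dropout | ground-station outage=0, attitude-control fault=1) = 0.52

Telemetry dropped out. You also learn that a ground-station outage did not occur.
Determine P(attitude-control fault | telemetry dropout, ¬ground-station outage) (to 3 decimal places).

P(attitude-control fault | telemetry dropout, ¬ground-station outage) ≈ 0.928

P(telemetry dropout | ¬ground-station outage) = 0.01·0.802 + 0.52·0.198 = 0.008020 + 0.102960 = 0.110980
The attitude-control fault-present share is 0.52·0.198 = 0.102960.
P(attitude-control fault | telemetry dropout, ¬ground-station outage) = 0.102960 / 0.110980 ≈ 0.928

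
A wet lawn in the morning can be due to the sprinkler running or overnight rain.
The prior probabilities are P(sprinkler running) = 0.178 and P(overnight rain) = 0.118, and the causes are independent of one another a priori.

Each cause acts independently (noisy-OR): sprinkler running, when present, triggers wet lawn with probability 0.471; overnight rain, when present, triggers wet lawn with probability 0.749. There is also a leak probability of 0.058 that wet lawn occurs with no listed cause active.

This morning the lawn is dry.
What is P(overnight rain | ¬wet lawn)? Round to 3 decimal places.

Under noisy-OR, P(wet lawn | causes) = 1 − (1−0.058)·∏(1−qᵢ) over the active causes.
P(¬wet lawn) = 0.942*0.822*0.882 + 0.236442*0.822*0.118 + 0.498318*0.178*0.882 + 0.125078*0.178*0.118 = 0.682954 + 0.022934 + 0.078234 + 0.002627 = 0.786749
Restricting to configurations with overnight rain present: 0.022934 + 0.002627 = 0.025561.
P(overnight rain | ¬wet lawn) = 0.025561 / 0.786749 ≈ 0.032

P(overnight rain | ¬wet lawn) ≈ 0.032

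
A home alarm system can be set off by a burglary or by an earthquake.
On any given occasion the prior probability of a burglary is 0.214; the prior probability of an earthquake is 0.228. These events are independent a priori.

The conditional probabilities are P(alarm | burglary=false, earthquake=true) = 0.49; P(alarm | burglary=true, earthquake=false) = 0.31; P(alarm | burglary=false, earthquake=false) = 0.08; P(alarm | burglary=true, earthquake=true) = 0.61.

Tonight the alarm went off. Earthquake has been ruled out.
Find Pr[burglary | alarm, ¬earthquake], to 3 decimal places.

Sum P(alarm|·) weighted by the priors over both values of burglary:
  P(alarm | ¬earthquake) = 0.08*0.786 + 0.31*0.214
        = 0.062880 + 0.066340 = 0.129220
The terms with burglary present sum to 0.066340, so
  P(burglary | alarm, ¬earthquake) = 0.066340 / 0.129220 ≈ 0.513

Pr[burglary | alarm, ¬earthquake] ≈ 0.513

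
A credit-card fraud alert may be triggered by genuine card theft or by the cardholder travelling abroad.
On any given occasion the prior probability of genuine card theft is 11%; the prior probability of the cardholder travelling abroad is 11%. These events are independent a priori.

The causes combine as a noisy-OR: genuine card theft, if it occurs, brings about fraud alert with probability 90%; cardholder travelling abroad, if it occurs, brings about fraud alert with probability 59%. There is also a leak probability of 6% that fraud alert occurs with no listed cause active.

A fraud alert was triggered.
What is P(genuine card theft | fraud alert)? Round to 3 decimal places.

Under noisy-OR, P(fraud alert | causes) = 1 − (1−0.06)·∏(1−qᵢ) over the active causes.
P(fraud alert) = 0.06·0.89·0.89 + 0.6146·0.89·0.11 + 0.906·0.11·0.89 + 0.96146·0.11·0.11 = 0.047526 + 0.060169 + 0.088697 + 0.011634 = 0.208026
Restricting to configurations with genuine card theft present: 0.088697 + 0.011634 = 0.100331.
P(genuine card theft | fraud alert) = 0.100331 / 0.208026 ≈ 0.482

P(genuine card theft | fraud alert) ≈ 0.482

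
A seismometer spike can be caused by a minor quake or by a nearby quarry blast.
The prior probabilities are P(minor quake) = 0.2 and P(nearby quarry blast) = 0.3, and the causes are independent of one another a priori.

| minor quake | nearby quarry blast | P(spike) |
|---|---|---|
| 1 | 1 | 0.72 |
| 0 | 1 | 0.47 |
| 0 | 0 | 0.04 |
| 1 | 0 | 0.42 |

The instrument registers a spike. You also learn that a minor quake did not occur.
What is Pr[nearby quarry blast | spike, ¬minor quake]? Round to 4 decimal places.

Pr[nearby quarry blast | spike, ¬minor quake] ≈ 0.8343

Weight on nearby quarry blast=true, given the evidence: 0.47·0.3 = 0.141000
The normalizing constant is 0.04·0.7 + 0.47·0.3 = 0.169000
Posterior = 0.141000 / 0.169000 ≈ 0.8343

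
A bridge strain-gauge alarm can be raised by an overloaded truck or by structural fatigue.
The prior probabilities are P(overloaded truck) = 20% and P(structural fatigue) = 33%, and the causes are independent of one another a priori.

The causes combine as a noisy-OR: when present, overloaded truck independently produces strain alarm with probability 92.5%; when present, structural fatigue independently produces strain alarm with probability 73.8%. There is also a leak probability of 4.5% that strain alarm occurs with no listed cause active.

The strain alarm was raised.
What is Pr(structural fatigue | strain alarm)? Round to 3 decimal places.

Pr(structural fatigue | strain alarm) ≈ 0.639

Under noisy-OR, P(strain alarm | causes) = 1 − (1−0.045)·∏(1−qᵢ) over the active causes.
P(strain alarm) = 0.045×0.8×0.67 + 0.74979×0.8×0.33 + 0.928375×0.2×0.67 + 0.981234×0.2×0.33 = 0.024120 + 0.197945 + 0.124402 + 0.064761 = 0.411228
Restricting to configurations with structural fatigue present: 0.197945 + 0.064761 = 0.262706.
So P(structural fatigue | strain alarm) = 0.262706/0.411228 ≈ 0.639.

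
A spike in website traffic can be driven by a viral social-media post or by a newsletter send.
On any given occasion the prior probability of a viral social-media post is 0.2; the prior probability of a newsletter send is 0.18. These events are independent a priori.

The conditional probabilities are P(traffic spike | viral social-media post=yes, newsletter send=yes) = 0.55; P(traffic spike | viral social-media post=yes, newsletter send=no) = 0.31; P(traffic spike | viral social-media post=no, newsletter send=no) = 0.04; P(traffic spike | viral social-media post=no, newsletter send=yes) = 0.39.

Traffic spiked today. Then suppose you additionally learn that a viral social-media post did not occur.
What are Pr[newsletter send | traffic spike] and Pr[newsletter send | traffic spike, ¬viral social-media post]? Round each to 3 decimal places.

Pr[newsletter send | traffic spike] ≈ 0.496; Pr[newsletter send | traffic spike, ¬viral social-media post] ≈ 0.682

Weight on newsletter send=true, given the evidence: 0.056160 + 0.019800 = 0.075960
Normalizer over all consistent configurations: 0.04·0.8·0.82 + 0.39·0.8·0.18 + 0.31·0.2·0.82 + 0.55·0.2·0.18 = 0.153040
P(newsletter send | traffic spike) = 0.075960/0.153040 ≈ 0.496

Now also conditioning on viral social-media post≠true:
P(traffic spike | ¬viral social-media post) = 0.04·0.82 + 0.39·0.18 = 0.032800 + 0.070200 = 0.103000
Of this, 0.070200 comes from 0.39·0.18 (the newsletter send=true cases).
P(newsletter send | traffic spike, ¬viral social-media post) = 0.070200 / 0.103000 ≈ 0.682
With viral social-media post excluded, newsletter send must carry more of the explanatory weight for the traffic spike.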